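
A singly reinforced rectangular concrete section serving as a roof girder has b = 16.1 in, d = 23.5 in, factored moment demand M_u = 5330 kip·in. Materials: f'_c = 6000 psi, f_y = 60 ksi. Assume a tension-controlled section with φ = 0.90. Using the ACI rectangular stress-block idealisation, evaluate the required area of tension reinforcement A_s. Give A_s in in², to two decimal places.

M_n = M_u/φ = 5330/0.90 = 5922.22 kip·in.
From M_n = 0.85 f'_c a b (d − a/2):
a = d − √(d² − 2M_n/(0.85 f'_c b)) = 23.5 − √(23.5² − 2 × 5922.22/(0.85 × 6 × 16.1)) = 3.301 in.
A_s = 0.85 f'_c a b / f_y = 0.85 × 6 × 3.301 × 16.1 / 60 = 4.517 in².

A_s ≈ 4.52 in²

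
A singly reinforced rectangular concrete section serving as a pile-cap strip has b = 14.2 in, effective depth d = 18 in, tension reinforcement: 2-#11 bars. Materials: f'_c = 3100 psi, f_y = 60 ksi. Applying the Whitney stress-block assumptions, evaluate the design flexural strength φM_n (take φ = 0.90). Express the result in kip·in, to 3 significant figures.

A_s = 2 × 1.56 = 3.12 in².
T = A_s f_y = 3.12 × 60 = 187.2 kips.
a = T/(0.85 f'_c b) = 187.2/(0.85 × 3.1 × 14.2) = 5.003 in.
M_n = T(d − a/2) = 187.2 × (18 − 2.5015) = 2901.3 kip·in.
φM_n = 0.90 × 2901.3 = 2611.2 kip·in.

φM_n ≈ 2610 kip·in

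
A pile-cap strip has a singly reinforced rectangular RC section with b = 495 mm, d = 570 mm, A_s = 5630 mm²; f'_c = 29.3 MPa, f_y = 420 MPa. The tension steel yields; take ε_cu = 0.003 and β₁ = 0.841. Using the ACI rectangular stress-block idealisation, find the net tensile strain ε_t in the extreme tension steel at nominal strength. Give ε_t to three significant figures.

a = A_s f_y/(0.85 f'_c b) = 191.81 mm.
β₁ = 0.841, so c = a/β₁ = 191.81/0.841 = 228.07 mm.
From the linear strain diagram with ε_cu = 0.003: ε_t = 0.003 (d − c)/c = 0.003 × (570 − 228.07)/228.07 = 0.00450.
ε_t is between 0.004 and 0.005 — transition zone.

ε_t ≈ 0.00450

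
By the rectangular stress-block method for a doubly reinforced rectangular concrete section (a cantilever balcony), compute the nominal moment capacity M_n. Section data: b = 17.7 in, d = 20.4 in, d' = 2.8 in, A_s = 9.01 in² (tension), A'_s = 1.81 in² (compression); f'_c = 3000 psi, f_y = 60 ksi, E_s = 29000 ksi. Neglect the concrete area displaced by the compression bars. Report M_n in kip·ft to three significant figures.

M_n ≈ 721 kip·ft

Assume both steels yield.
a = (A_s − A'_s) f_y/(0.85 f'_c b) = (9.01 − 1.81) × 60/(0.85 × 3 × 17.7) = 9.571 in.
c = a/β₁ = 9.571/0.85 = 11.260 in; ε'_s = 0.003(c − d')/c = 0.0023 ≥ ε_y = 0.0021, so the compression steel yields.
M_n = (A_s − A'_s) f_y (d − a/2) + A'_s f_y (d − d') = 432 × (20.4 − 4.7855) + 108.6 × (20.4 − 2.8) = 6745.5 + 1911.4 = 8656.9 kip·in = 8656.9/12 = 721.41 kip·ft.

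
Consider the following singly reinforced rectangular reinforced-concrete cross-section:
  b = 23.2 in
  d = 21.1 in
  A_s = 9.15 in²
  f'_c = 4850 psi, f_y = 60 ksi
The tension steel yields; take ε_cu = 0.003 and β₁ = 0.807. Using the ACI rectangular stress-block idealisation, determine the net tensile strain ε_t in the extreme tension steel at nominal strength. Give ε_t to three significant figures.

a = A_s f_y/(0.85 f'_c b) = 5.740 in.
β₁ = 0.807, so c = a/β₁ = 5.740/0.807 = 7.113 in.
From the linear strain diagram with ε_cu = 0.003: ε_t = 0.003 (d − c)/c = 0.003 × (21.1 − 7.113)/7.113 = 0.00590.
Since ε_t ≥ 0.005, the section is tension-controlled.

ε_t ≈ 0.00590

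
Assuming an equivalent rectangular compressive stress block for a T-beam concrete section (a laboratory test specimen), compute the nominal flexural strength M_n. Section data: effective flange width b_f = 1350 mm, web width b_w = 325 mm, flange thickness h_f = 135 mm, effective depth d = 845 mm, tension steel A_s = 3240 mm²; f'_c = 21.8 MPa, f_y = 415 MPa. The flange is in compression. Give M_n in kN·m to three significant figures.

Tension: T = A_s f_y = 3240 × 415 = 1344600 N.
Try a within the flange: a = T/(0.85 f'_c b_f) = 1344600/(0.85 × 21.8 × 1350) = 53.75 mm.
Since a = 53.75 ≤ h_f = 135 mm, the stress block lies entirely in the flange; analyse as a rectangular beam of width b_f.
M_n = T(d − a/2) = 1344600 × (845 − 26.875) = 1100.05 × 10⁶ N·mm.
M_n = 1100.05 kN·m.

M_n ≈ 1100 kN·m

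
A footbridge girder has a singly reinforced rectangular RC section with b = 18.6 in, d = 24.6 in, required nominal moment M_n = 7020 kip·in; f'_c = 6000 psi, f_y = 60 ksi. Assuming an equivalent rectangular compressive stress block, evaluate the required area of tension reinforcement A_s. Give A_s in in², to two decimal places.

From M_n = 0.85 f'_c a b (d − a/2):
a = d − √(d² − 2M_n/(0.85 f'_c b)) = 24.6 − √(24.6² − 2 × 7020/(0.85 × 6 × 18.6)) = 3.219 in.
A_s = 0.85 f'_c a b / f_y = 0.85 × 6 × 3.219 × 18.6 / 60 = 5.089 in².

A_s ≈ 5.09 in²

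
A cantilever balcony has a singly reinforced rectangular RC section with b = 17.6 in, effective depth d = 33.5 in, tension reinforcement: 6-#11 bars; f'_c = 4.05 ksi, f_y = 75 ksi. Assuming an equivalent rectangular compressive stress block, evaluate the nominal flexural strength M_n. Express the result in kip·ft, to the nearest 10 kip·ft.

M_n ≈ 1620 kip·ft

A_s = 6 × 1.56 = 9.36 in².
T = A_s f_y = 9.36 × 75 = 702 kips.
a = T/(0.85 f'_c b) = 702/(0.85 × 4.05 × 17.6) = 11.586 in.
M_n = T(d − a/2) = 702 × (33.5 − 5.793) = 19450.3 kip·in = 19450.3/12 = 1620.86 kip·ft.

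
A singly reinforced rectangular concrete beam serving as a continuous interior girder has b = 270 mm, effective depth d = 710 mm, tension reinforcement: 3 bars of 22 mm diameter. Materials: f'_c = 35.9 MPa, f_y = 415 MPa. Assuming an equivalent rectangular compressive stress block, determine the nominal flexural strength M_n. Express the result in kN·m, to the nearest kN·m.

M_n ≈ 322 kN·m

A_s = 3 × 380 = 1140 mm².
T = A_s f_y = 1140 × 415 = 473100 N = 473.1 kN.
From C = T: a = T/(0.85 f'_c b) = 473100/(0.85 × 35.9 × 270) = 57.42 mm.
M_n = T(d − a/2) = 473.1 kN × (710 − 28.71) mm = 322.32 kN·m.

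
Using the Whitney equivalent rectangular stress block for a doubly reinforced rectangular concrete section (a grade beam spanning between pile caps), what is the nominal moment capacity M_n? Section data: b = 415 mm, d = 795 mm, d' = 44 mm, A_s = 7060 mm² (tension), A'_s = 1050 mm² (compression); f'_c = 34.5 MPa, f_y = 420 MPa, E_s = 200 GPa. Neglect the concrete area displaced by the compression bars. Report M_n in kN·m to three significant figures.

Assume both tension and compression steel yield.
Net tension couple steel: A_s − A'_s = 6010 mm².
a = (A_s − A'_s) f_y / (0.85 f'_c b) = 2524200/(0.85 × 34.5 × 415) = 207.41 mm.
c = a/β₁ = 207.41/0.804 = 257.97 mm; ε'_s = 0.003(c − d')/c = 0.0025 ≥ f_y/E_s = 0.0021, so compression steel does yield.
M_n = (A_s − A'_s) f_y (d − a/2) + A'_s f_y (d − d') = [2524200 × (795 − 103.705) + 441000 × (795 − 44)] × 10⁻⁶ = 1744.97 + 331.19 = 2076.16 kN·m.

M_n ≈ 2080 kN·m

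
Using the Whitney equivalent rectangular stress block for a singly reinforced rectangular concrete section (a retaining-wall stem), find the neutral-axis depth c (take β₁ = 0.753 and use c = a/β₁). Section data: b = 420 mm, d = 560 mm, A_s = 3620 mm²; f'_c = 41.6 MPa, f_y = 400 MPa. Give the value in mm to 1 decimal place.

c ≈ 129.5 mm

T = A_s f_y = 3620 × 400 = 1448000 N = 1448 kN.
Setting C = 0.85 f'_c a b equal to T: a = 1448000/(0.85 × 41.6 × 420) = 97.501 mm.
With β₁ = 0.753, c = a/β₁ = 97.501/0.753 = 129.5 mm.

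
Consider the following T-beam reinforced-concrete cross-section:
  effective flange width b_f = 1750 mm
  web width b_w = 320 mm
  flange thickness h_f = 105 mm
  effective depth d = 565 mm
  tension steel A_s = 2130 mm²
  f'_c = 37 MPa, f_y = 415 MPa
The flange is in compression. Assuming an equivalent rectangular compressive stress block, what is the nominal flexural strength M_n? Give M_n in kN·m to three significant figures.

Tension: T = A_s f_y = 2130 × 415 = 883950 N.
Try a within the flange: a = T/(0.85 f'_c b_f) = 883950/(0.85 × 37 × 1750) = 16.06 mm.
Since a = 16.06 ≤ h_f = 105 mm, the stress block lies entirely in the flange; analyse as a rectangular beam of width b_f.
M_n = T(d − a/2) = 883950 × (565 − 8.03) = 492.33 × 10⁶ N·mm.
M_n = 492.33 kN·m.

M_n ≈ 492 kN·m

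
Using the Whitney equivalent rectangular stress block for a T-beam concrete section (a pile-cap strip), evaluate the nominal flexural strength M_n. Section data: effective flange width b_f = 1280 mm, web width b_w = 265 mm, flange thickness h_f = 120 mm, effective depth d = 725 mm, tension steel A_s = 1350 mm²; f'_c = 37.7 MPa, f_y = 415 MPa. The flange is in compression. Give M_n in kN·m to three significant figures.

Tension: T = A_s f_y = 1350 × 415 = 560250 N.
Try a within the flange: a = T/(0.85 f'_c b_f) = 560250/(0.85 × 37.7 × 1280) = 13.66 mm.
Since a = 13.66 ≤ h_f = 120 mm, the stress block lies entirely in the flange; analyse as a rectangular beam of width b_f.
M_n = T(d − a/2) = 560250 × (725 − 6.83) = 402.35 × 10⁶ N·mm.
M_n = 402.35 kN·m.

M_n ≈ 402 kN·m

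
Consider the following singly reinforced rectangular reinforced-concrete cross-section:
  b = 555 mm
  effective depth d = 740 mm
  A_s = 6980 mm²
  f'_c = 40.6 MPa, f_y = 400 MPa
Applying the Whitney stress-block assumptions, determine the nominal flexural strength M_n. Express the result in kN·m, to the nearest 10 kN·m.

M_n ≈ 1860 kN·m

T = A_s f_y = 6980 × 400 = 2792000 N = 2792 kN.
From C = T: a = T/(0.85 f'_c b) = 2792000/(0.85 × 40.6 × 555) = 145.77 mm.
M_n = T(d − a/2) = 2792 kN × (740 − 72.885) mm = 1862.59 kN·m.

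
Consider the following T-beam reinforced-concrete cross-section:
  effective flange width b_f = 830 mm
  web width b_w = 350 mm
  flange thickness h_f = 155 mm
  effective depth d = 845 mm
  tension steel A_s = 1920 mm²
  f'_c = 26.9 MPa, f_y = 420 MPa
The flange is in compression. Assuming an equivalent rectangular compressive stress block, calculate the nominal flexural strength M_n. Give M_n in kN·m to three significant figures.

M_n ≈ 664 kN·m

Tension: T = A_s f_y = 1920 × 420 = 806400 N.
Try a within the flange: a = T/(0.85 f'_c b_f) = 806400/(0.85 × 26.9 × 830) = 42.49 mm.
Since a = 42.49 ≤ h_f = 155 mm, the stress block lies entirely in the flange; analyse as a rectangular beam of width b_f.
M_n = T(d − a/2) = 806400 × (845 − 21.245) = 664.28 × 10⁶ N·mm.
M_n = 664.28 kN·m.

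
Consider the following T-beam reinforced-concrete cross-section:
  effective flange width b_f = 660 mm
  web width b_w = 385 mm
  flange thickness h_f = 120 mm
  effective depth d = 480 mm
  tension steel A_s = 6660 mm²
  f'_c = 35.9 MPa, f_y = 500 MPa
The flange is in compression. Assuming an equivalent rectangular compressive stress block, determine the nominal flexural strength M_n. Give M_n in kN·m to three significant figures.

Tension: T = A_s f_y = 6660 × 500 = 3330000 N.
Try a within the flange: a = T/(0.85 f'_c b_f) = 3330000/(0.85 × 35.9 × 660) = 165.34 mm.
a = 165.34 > h_f = 120 mm: the block extends into the web. Split into flange-overhang and web parts.
C_f = 0.85 f'_c (b_f − b_w) h_f = 0.85 × 35.9 × (660 − 385) × 120 = 1006995 N.
Remaining web compression depth: a_w = (T − C_f)/(0.85 f'_c b_w) = (3330000 − 1006995)/(0.85 × 35.9 × 385) = 197.73 mm.
M_n = C_f(d − h_f/2) + (T − C_f)(d − a_w/2) = 1006995 × (480 − 60) + 2323005 × (480 − 98.865) = 422.94 + 885.38 = 1308.32 × 10⁶ N·mm.
M_n = 1308.32 kN·m.

M_n ≈ 1310 kN·m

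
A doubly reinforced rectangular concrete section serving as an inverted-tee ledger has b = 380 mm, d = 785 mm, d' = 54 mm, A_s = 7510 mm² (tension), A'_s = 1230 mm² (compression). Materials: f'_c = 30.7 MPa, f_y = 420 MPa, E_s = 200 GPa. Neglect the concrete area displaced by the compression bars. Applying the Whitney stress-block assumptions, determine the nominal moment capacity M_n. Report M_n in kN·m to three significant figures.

Assume both tension and compression steel yield.
Net tension couple steel: A_s − A'_s = 6280 mm².
a = (A_s − A'_s) f_y / (0.85 f'_c b) = 2637600/(0.85 × 30.7 × 380) = 265.99 mm.
c = a/β₁ = 265.99/0.831 = 320.08 mm; ε'_s = 0.003(c − d')/c = 0.0025 ≥ f_y/E_s = 0.0021, so compression steel does yield.
M_n = (A_s − A'_s) f_y (d − a/2) + A'_s f_y (d − d') = [2637600 × (785 − 132.995) + 516600 × (785 − 54)] × 10⁻⁶ = 1719.73 + 377.63 = 2097.36 kN·m.

M_n ≈ 2100 kN·m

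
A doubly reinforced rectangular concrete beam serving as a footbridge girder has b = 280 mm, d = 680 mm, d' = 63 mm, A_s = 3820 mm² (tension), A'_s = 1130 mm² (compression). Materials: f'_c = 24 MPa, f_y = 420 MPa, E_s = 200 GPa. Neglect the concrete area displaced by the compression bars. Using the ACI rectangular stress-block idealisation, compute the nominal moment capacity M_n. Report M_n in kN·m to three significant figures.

Assume both tension and compression steel yield.
Net tension couple steel: A_s − A'_s = 2690 mm².
a = (A_s − A'_s) f_y / (0.85 f'_c b) = 1129800/(0.85 × 24 × 280) = 197.79 mm.
c = a/β₁ = 197.79/0.85 = 232.69 mm; ε'_s = 0.003(c − d')/c = 0.0022 ≥ f_y/E_s = 0.0021, so compression steel does yield.
M_n = (A_s − A'_s) f_y (d − a/2) + A'_s f_y (d − d') = [1129800 × (680 − 98.895) + 474600 × (680 − 63)] × 10⁻⁶ = 656.53 + 292.83 = 949.36 kN·m.

M_n ≈ 949 kN·m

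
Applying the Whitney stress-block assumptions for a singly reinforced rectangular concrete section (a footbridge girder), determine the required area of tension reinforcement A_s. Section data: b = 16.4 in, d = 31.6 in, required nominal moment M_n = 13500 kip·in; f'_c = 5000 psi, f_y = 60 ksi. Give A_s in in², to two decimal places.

A_s ≈ 7.99 in²

From M_n = 0.85 f'_c a b (d − a/2):
a = d − √(d² − 2M_n/(0.85 f'_c b)) = 31.6 − √(31.6² − 2 × 13500/(0.85 × 5 × 16.4)) = 6.878 in.
A_s = 0.85 f'_c a b / f_y = 0.85 × 5 × 6.878 × 16.4 / 60 = 7.990 in².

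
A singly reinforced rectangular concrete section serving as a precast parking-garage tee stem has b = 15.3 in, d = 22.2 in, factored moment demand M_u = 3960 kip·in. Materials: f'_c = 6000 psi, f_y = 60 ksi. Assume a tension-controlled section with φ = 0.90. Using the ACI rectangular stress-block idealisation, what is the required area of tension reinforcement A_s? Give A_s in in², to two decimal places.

A_s ≈ 3.52 in²

M_n = M_u/φ = 3960/0.90 = 4400 kip·in.
From M_n = 0.85 f'_c a b (d − a/2):
a = d − √(d² − 2M_n/(0.85 f'_c b)) = 22.2 − √(22.2² − 2 × 4400/(0.85 × 6 × 15.3)) = 2.705 in.
A_s = 0.85 f'_c a b / f_y = 0.85 × 6 × 2.705 × 15.3 / 60 = 3.518 in².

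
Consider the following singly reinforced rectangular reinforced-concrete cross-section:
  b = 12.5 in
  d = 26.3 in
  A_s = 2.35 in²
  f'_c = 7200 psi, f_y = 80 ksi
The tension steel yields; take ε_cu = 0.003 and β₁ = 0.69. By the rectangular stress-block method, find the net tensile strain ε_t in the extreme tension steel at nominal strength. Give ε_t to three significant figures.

a = A_s f_y/(0.85 f'_c b) = 2.458 in.
β₁ = 0.69, so c = a/β₁ = 2.458/0.69 = 3.562 in.
From the linear strain diagram with ε_cu = 0.003: ε_t = 0.003 (d − c)/c = 0.003 × (26.3 − 3.562)/3.562 = 0.0192.
Since ε_t ≥ 0.005, the section is tension-controlled.

ε_t ≈ 0.0192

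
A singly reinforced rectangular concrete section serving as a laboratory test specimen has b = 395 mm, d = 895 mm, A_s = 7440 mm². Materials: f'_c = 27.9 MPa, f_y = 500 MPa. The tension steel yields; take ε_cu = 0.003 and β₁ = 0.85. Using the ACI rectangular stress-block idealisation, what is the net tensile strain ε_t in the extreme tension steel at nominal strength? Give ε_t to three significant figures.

ε_t ≈ 0.00275

a = A_s f_y/(0.85 f'_c b) = 397.12 mm.
β₁ = 0.85, so c = a/β₁ = 397.12/0.85 = 467.20 mm.
From the linear strain diagram with ε_cu = 0.003: ε_t = 0.003 (d − c)/c = 0.003 × (895 − 467.20)/467.20 = 0.00275.
ε_t < 0.004 — the section is over-reinforced for flexure under ACI limits.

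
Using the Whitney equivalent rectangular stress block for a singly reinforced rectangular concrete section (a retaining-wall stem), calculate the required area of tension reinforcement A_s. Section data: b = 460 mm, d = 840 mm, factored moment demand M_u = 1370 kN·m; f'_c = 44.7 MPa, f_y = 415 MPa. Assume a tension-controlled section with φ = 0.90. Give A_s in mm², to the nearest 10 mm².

A_s ≈ 4680 mm²

M_n = M_u/φ = 1370/0.90 = 1522.22 kN·m.
With M_n = 0.85 f'_c a b (d − a/2), solve the quadratic for a:
a = d − √(d² − 2M_n/(0.85 f'_c b)) = 840 − √(840² − 2 × 1522.22×10⁶/(0.85 × 44.7 × 460)) = 111.02 mm.
A_s = 0.85 f'_c a b / f_y = 0.85 × 44.7 × 111.02 × 460 / 415 = 4675.6 mm².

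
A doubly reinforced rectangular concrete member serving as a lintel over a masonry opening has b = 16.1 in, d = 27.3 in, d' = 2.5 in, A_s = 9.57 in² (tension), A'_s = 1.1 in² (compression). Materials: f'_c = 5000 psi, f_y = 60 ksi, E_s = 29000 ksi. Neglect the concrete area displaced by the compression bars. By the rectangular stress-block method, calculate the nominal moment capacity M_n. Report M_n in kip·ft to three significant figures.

Assume both steels yield.
a = (A_s − A'_s) f_y/(0.85 f'_c b) = (9.57 − 1.1) × 60/(0.85 × 5 × 16.1) = 7.427 in.
c = a/β₁ = 7.427/0.8 = 9.284 in; ε'_s = 0.003(c − d')/c = 0.0022 ≥ ε_y = 0.0021, so the compression steel yields.
M_n = (A_s − A'_s) f_y (d − a/2) + A'_s f_y (d − d') = 508.2 × (27.3 − 3.7135) + 66 × (27.3 − 2.5) = 11986.7 + 1636.8 = 13623.5 kip·in = 13623.5/12 = 1135.29 kip·ft.

M_n ≈ 1140 kip·ft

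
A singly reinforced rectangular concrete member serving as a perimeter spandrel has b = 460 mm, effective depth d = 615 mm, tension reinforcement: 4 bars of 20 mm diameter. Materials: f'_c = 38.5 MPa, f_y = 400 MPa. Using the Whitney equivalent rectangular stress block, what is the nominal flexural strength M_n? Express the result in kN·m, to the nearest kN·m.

A_s = 4 × 314 = 1256 mm².
T = A_s f_y = 1256 × 400 = 502400 N = 502.4 kN.
From C = T: a = T/(0.85 f'_c b) = 502400/(0.85 × 38.5 × 460) = 33.37 mm.
M_n = T(d − a/2) = 502.4 kN × (615 − 16.685) mm = 300.59 kN·m.

M_n ≈ 301 kN·m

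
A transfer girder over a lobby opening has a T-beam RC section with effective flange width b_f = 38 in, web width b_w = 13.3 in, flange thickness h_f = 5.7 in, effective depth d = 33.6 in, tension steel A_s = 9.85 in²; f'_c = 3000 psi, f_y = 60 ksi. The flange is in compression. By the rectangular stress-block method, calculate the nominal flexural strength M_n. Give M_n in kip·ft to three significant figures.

Tension: T = A_s f_y = 9.85 × 60 = 591 kips.
Try a within the flange: a = T/(0.85 f'_c b_f) = 591/(0.85 × 3 × 38) = 6.099 in.
a = 6.099 > h_f = 5.7 in: the block extends into the web. Split into flange-overhang and web parts.
C_f = 0.85 f'_c (b_f − b_w) h_f = 0.85 × 3 × (38 − 13.3) × 5.7 = 359.0 kips.
Remaining web compression depth: a_w = (T − C_f)/(0.85 f'_c b_w) = (591 − 359.0)/(0.85 × 3 × 13.3) = 6.841 in.
M_n = C_f(d − h_f/2) + (T − C_f)(d − a_w/2) = 359.0 × (33.6 − 2.85) + 232 × (33.6 − 3.4205) = 11039.3 + 7001.6 = 18040.9 kip·in.
M_n = 18040.9/12 = 1503.41 kip·ft.

M_n ≈ 1500 kip·ft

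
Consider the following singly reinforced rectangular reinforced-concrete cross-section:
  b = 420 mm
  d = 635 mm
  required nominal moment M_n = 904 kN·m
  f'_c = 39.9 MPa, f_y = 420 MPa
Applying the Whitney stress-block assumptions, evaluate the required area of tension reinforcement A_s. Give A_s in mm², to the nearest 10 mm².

With M_n = 0.85 f'_c a b (d − a/2), solve the quadratic for a:
a = d − √(d² − 2M_n/(0.85 f'_c b)) = 635 − √(635² − 2 × 904×10⁶/(0.85 × 39.9 × 420)) = 109.36 mm.
A_s = 0.85 f'_c a b / f_y = 0.85 × 39.9 × 109.36 × 420 / 420 = 3708.9 mm².

A_s ≈ 3710 mm²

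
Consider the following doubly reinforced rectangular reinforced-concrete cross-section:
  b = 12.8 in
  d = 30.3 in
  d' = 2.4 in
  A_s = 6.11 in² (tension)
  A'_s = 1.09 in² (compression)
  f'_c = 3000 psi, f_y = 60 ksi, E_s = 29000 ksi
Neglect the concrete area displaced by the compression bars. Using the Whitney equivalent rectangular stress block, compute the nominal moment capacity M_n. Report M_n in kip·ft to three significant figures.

Assume both steels yield.
a = (A_s − A'_s) f_y/(0.85 f'_c b) = (6.11 − 1.09) × 60/(0.85 × 3 × 12.8) = 9.228 in.
c = a/β₁ = 9.228/0.85 = 10.856 in; ε'_s = 0.003(c − d')/c = 0.0023 ≥ ε_y = 0.0021, so the compression steel yields.
M_n = (A_s − A'_s) f_y (d − a/2) + A'_s f_y (d − d') = 301.2 × (30.3 − 4.614) + 65.4 × (30.3 − 2.4) = 7736.6 + 1824.7 = 9561.3 kip·in = 9561.3/12 = 796.78 kip·ft.

M_n ≈ 797 kip·ft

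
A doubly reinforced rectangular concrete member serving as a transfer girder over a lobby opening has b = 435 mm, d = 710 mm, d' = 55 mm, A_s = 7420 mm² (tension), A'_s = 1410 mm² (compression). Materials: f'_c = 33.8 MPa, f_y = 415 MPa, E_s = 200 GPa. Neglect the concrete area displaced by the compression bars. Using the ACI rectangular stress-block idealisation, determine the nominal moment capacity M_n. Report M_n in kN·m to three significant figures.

M_n ≈ 1910 kN·m

Assume both tension and compression steel yield.
Net tension couple steel: A_s − A'_s = 6010 mm².
a = (A_s − A'_s) f_y / (0.85 f'_c b) = 2494150/(0.85 × 33.8 × 435) = 199.57 mm.
c = a/β₁ = 199.57/0.809 = 246.69 mm; ε'_s = 0.003(c − d')/c = 0.0023 ≥ f_y/E_s = 0.0021, so compression steel does yield.
M_n = (A_s − A'_s) f_y (d − a/2) + A'_s f_y (d − d') = [2494150 × (710 − 99.785) + 585150 × (710 − 55)] × 10⁻⁶ = 1521.97 + 383.27 = 1905.24 kN·m.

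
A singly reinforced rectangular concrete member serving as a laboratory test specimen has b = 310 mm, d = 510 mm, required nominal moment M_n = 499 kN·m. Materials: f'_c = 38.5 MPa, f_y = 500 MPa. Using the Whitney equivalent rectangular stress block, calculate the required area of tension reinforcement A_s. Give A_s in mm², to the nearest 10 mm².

A_s ≈ 2190 mm²

With M_n = 0.85 f'_c a b (d − a/2), solve the quadratic for a:
a = d − √(d² − 2M_n/(0.85 f'_c b)) = 510 − √(510² − 2 × 499×10⁶/(0.85 × 38.5 × 310)) = 107.85 mm.
A_s = 0.85 f'_c a b / f_y = 0.85 × 38.5 × 107.85 × 310 / 500 = 2188.2 mm².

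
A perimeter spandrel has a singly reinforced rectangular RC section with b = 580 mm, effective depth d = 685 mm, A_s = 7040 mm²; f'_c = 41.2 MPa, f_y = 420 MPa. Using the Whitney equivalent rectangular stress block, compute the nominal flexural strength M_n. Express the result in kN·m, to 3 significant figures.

T = A_s f_y = 7040 × 420 = 2956800 N = 2956.8 kN.
From C = T: a = T/(0.85 f'_c b) = 2956800/(0.85 × 41.2 × 580) = 145.57 mm.
M_n = T(d − a/2) = 2956.8 kN × (685 − 72.785) mm = 1810.20 kN·m.

M_n ≈ 1810 kN·m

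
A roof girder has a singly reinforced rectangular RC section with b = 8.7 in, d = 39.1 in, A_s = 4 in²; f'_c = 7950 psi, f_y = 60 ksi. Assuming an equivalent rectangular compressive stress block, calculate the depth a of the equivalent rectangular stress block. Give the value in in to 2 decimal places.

T = A_s f_y = 4 × 60 = 240 kips.
a = T/(0.85 f'_c b) = 240/(0.85 × 7.95 × 8.7) = 4.08 in.

a ≈ 4.08 in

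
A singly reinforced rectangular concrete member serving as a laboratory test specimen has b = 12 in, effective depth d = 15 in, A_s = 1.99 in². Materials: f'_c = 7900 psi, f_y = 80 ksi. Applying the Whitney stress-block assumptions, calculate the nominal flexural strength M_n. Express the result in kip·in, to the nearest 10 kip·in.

T = A_s f_y = 1.99 × 80 = 159.2 kips.
a = T/(0.85 f'_c b) = 159.2/(0.85 × 7.9 × 12) = 1.976 in.
M_n = T(d − a/2) = 159.2 × (15 − 0.988) = 2230.7 kip·in.

M_n ≈ 2230 kip·in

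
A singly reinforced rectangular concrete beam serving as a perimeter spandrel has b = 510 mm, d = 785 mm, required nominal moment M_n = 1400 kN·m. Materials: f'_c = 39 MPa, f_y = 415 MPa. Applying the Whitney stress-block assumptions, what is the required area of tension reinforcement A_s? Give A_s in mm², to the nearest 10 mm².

With M_n = 0.85 f'_c a b (d − a/2), solve the quadratic for a:
a = d − √(d² − 2M_n/(0.85 f'_c b)) = 785 − √(785² − 2 × 1400×10⁶/(0.85 × 39 × 510)) = 113.73 mm.
A_s = 0.85 f'_c a b / f_y = 0.85 × 39 × 113.73 × 510 / 415 = 4633.2 mm².

A_s ≈ 4630 mm²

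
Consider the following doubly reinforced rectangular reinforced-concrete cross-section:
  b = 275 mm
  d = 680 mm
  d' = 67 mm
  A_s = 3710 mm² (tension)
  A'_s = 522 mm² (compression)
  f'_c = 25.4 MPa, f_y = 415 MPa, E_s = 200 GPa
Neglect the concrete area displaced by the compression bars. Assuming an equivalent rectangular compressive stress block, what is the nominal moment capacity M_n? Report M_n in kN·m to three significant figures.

M_n ≈ 885 kN·m

Assume both tension and compression steel yield.
Net tension couple steel: A_s − A'_s = 3188 mm².
a = (A_s − A'_s) f_y / (0.85 f'_c b) = 1323020/(0.85 × 25.4 × 275) = 222.83 mm.
c = a/β₁ = 222.83/0.85 = 262.15 mm; ε'_s = 0.003(c − d')/c = 0.0022 ≥ f_y/E_s = 0.0021, so compression steel does yield.
M_n = (A_s − A'_s) f_y (d − a/2) + A'_s f_y (d − d') = [1323020 × (680 − 111.415) + 216630 × (680 − 67)] × 10⁻⁶ = 752.25 + 132.79 = 885.04 kN·m.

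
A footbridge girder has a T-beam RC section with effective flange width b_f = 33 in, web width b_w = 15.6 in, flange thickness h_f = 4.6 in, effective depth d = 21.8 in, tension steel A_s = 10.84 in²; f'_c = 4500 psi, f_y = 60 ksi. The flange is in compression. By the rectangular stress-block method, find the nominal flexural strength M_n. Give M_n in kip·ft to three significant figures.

Tension: T = A_s f_y = 10.84 × 60 = 650.4 kips.
Try a within the flange: a = T/(0.85 f'_c b_f) = 650.4/(0.85 × 4.5 × 33) = 5.153 in.
a = 5.153 > h_f = 4.6 in: the block extends into the web. Split into flange-overhang and web parts.
C_f = 0.85 f'_c (b_f − b_w) h_f = 0.85 × 4.5 × (33 − 15.6) × 4.6 = 306.2 kips.
Remaining web compression depth: a_w = (T − C_f)/(0.85 f'_c b_w) = (650.4 − 306.2)/(0.85 × 4.5 × 15.6) = 5.768 in.
M_n = C_f(d − h_f/2) + (T − C_f)(d − a_w/2) = 306.2 × (21.8 − 2.3) + 344.2 × (21.8 − 2.884) = 5970.9 + 6510.9 = 12481.8 kip·in.
M_n = 12481.8/12 = 1040.15 kip·ft.

M_n ≈ 1040 kip·ft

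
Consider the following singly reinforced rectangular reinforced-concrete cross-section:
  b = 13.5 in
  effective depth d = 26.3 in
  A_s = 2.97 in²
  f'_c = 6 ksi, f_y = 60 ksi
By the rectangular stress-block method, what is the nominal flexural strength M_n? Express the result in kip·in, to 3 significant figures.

M_n ≈ 4460 kip·in

T = A_s f_y = 2.97 × 60 = 178.2 kips.
a = T/(0.85 f'_c b) = 178.2/(0.85 × 6 × 13.5) = 2.588 in.
M_n = T(d − a/2) = 178.2 × (26.3 − 1.294) = 4456.1 kip·in.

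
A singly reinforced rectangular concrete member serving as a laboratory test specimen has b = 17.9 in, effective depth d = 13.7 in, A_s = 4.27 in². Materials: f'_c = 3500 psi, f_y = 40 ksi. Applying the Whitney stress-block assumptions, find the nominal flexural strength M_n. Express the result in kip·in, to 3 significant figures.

T = A_s f_y = 4.27 × 40 = 170.8 kips.
a = T/(0.85 f'_c b) = 170.8/(0.85 × 3.5 × 17.9) = 3.207 in.
M_n = T(d − a/2) = 170.8 × (13.7 − 1.6035) = 2066.1 kip·in.

M_n ≈ 2070 kip·in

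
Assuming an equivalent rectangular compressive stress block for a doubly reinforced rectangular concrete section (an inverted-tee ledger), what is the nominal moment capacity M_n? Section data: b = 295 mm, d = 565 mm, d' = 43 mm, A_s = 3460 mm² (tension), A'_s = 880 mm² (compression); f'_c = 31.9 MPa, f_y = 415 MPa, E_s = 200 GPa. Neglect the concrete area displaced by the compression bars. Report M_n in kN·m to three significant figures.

M_n ≈ 724 kN·m

Assume both tension and compression steel yield.
Net tension couple steel: A_s − A'_s = 2580 mm².
a = (A_s − A'_s) f_y / (0.85 f'_c b) = 1070700/(0.85 × 31.9 × 295) = 133.86 mm.
c = a/β₁ = 133.86/0.822 = 162.85 mm; ε'_s = 0.003(c − d')/c = 0.0022 ≥ f_y/E_s = 0.0021, so compression steel does yield.
M_n = (A_s − A'_s) f_y (d − a/2) + A'_s f_y (d − d') = [1070700 × (565 − 66.93) + 365200 × (565 − 43)] × 10⁻⁶ = 533.28 + 190.63 = 723.91 kN·m.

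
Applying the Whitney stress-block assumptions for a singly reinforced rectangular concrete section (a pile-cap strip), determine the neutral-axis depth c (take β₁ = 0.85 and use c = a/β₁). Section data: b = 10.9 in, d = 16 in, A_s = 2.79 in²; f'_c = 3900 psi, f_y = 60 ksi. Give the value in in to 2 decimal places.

T = A_s f_y = 2.79 × 60 = 167.4 kips.
a = T/(0.85 f'_c b) = 167.4/(0.85 × 3.9 × 10.9) = 4.6328 in.
With β₁ = 0.85, c = a/β₁ = 4.6328/0.85 = 5.45 in.

c ≈ 5.45 in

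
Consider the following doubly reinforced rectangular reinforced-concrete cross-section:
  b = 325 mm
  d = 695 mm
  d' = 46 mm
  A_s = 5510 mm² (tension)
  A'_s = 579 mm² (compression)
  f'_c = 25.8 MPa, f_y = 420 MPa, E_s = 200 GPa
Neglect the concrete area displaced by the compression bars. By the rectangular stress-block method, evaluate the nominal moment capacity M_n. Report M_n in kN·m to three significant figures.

M_n ≈ 1300 kN·m

Assume both tension and compression steel yield.
Net tension couple steel: A_s − A'_s = 4931 mm².
a = (A_s − A'_s) f_y / (0.85 f'_c b) = 2071020/(0.85 × 25.8 × 325) = 290.58 mm.
c = a/β₁ = 290.58/0.85 = 341.86 mm; ε'_s = 0.003(c − d')/c = 0.0026 ≥ f_y/E_s = 0.0021, so compression steel does yield.
M_n = (A_s − A'_s) f_y (d − a/2) + A'_s f_y (d − d') = [2071020 × (695 − 145.29) + 243180 × (695 − 46)] × 10⁻⁶ = 1138.46 + 157.82 = 1296.28 kN·m.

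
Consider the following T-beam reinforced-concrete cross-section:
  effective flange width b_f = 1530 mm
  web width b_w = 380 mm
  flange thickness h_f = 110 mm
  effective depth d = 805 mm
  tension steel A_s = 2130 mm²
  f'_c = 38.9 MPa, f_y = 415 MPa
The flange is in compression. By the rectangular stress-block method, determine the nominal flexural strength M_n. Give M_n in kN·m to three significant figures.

M_n ≈ 704 kN·m

Tension: T = A_s f_y = 2130 × 415 = 883950 N.
Try a within the flange: a = T/(0.85 f'_c b_f) = 883950/(0.85 × 38.9 × 1530) = 17.47 mm.
Since a = 17.47 ≤ h_f = 110 mm, the stress block lies entirely in the flange; analyse as a rectangular beam of width b_f.
M_n = T(d − a/2) = 883950 × (805 − 8.735) = 703.86 × 10⁶ N·mm.
M_n = 703.86 kN·m.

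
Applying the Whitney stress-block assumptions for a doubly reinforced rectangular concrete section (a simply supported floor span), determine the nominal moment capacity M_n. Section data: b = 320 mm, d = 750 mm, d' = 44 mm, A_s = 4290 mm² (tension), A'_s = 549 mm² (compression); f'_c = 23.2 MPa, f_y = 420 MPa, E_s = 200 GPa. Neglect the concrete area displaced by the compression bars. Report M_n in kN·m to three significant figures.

Assume both tension and compression steel yield.
Net tension couple steel: A_s − A'_s = 3741 mm².
a = (A_s − A'_s) f_y / (0.85 f'_c b) = 1571220/(0.85 × 23.2 × 320) = 248.99 mm.
c = a/β₁ = 248.99/0.85 = 292.93 mm; ε'_s = 0.003(c − d')/c = 0.0025 ≥ f_y/E_s = 0.0021, so compression steel does yield.
M_n = (A_s − A'_s) f_y (d − a/2) + A'_s f_y (d − d') = [1571220 × (750 − 124.495) + 230580 × (750 − 44)] × 10⁻⁶ = 982.81 + 162.79 = 1145.60 kN·m.

M_n ≈ 1150 kN·m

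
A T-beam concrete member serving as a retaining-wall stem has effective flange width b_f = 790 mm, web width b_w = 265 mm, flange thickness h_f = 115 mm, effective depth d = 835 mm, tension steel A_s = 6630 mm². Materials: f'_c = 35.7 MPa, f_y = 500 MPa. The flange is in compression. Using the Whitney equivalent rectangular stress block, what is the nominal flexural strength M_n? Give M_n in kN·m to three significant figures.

M_n ≈ 2530 kN·m

Tension: T = A_s f_y = 6630 × 500 = 3315000 N.
Try a within the flange: a = T/(0.85 f'_c b_f) = 3315000/(0.85 × 35.7 × 790) = 138.28 mm.
a = 138.28 > h_f = 115 mm: the block extends into the web. Split into flange-overhang and web parts.
C_f = 0.85 f'_c (b_f − b_w) h_f = 0.85 × 35.7 × (790 − 265) × 115 = 1832079 N.
Remaining web compression depth: a_w = (T − C_f)/(0.85 f'_c b_w) = (3315000 − 1832079)/(0.85 × 35.7 × 265) = 184.41 mm.
M_n = C_f(d − h_f/2) + (T − C_f)(d − a_w/2) = 1832079 × (835 − 57.5) + 1482921 × (835 − 92.205) = 1424.44 + 1101.51 = 2525.95 × 10⁶ N·mm.
M_n = 2525.95 kN·m.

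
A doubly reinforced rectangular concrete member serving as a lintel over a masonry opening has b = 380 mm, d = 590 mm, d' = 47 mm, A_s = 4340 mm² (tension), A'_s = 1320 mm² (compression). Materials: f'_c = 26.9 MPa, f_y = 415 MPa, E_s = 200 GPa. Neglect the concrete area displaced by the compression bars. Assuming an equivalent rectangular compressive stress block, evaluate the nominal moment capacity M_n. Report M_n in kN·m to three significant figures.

Assume both tension and compression steel yield.
Net tension couple steel: A_s − A'_s = 3020 mm².
a = (A_s − A'_s) f_y / (0.85 f'_c b) = 1253300/(0.85 × 26.9 × 380) = 144.24 mm.
c = a/β₁ = 144.24/0.85 = 169.69 mm; ε'_s = 0.003(c − d')/c = 0.0022 ≥ f_y/E_s = 0.0021, so compression steel does yield.
M_n = (A_s − A'_s) f_y (d − a/2) + A'_s f_y (d − d') = [1253300 × (590 − 72.12) + 547800 × (590 − 47)] × 10⁻⁶ = 649.06 + 297.46 = 946.52 kN·m.

M_n ≈ 947 kN·m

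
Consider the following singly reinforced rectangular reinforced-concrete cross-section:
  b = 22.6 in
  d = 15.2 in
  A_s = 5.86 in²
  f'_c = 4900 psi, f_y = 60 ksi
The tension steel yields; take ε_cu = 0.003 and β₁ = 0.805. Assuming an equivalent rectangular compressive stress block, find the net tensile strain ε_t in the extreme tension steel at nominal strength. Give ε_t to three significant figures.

a = A_s f_y/(0.85 f'_c b) = 3.735 in.
β₁ = 0.805, so c = a/β₁ = 3.735/0.805 = 4.640 in.
From the linear strain diagram with ε_cu = 0.003: ε_t = 0.003 (d − c)/c = 0.003 × (15.2 − 4.640)/4.640 = 0.00683.
Since ε_t ≥ 0.005, the section is tension-controlled.

ε_t ≈ 0.00683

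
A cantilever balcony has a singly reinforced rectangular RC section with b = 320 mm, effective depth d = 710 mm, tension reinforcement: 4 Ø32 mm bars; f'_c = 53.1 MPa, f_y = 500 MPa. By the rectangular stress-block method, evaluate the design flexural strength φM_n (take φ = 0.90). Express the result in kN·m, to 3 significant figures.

φM_n ≈ 947 kN·m

A_s = 4 × 804 = 3216 mm².
T = A_s f_y = 3216 × 500 = 1608000 N = 1608 kN.
From C = T: a = T/(0.85 f'_c b) = 1608000/(0.85 × 53.1 × 320) = 111.33 mm.
M_n = T(d − a/2) = 1608 kN × (710 − 55.665) mm = 1052.17 kN·m.
φM_n = 0.90 × 1052.17 = 946.95 kN·m.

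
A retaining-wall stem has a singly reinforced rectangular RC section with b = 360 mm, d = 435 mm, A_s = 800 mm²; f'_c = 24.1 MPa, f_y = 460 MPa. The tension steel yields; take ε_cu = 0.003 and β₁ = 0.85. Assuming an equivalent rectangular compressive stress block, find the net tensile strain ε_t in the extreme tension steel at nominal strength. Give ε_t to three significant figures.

a = A_s f_y/(0.85 f'_c b) = 49.90 mm.
β₁ = 0.85, so c = a/β₁ = 49.90/0.85 = 58.71 mm.
From the linear strain diagram with ε_cu = 0.003: ε_t = 0.003 (d − c)/c = 0.003 × (435 − 58.71)/58.71 = 0.0192.
Since ε_t ≥ 0.005, the section is tension-controlled.

ε_t ≈ 0.0192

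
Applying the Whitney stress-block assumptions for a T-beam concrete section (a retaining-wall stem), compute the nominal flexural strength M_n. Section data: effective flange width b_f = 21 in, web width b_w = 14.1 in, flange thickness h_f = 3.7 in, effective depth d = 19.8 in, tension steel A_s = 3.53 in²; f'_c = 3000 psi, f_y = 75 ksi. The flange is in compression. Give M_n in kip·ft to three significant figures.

M_n ≈ 381 kip·ft

Tension: T = A_s f_y = 3.53 × 75 = 264.75 kips.
Try a within the flange: a = T/(0.85 f'_c b_f) = 264.75/(0.85 × 3 × 21) = 4.944 in.
a = 4.944 > h_f = 3.7 in: the block extends into the web. Split into flange-overhang and web parts.
C_f = 0.85 f'_c (b_f − b_w) h_f = 0.85 × 3 × (21 − 14.1) × 3.7 = 65.1 kips.
Remaining web compression depth: a_w = (T − C_f)/(0.85 f'_c b_w) = (264.75 − 65.1)/(0.85 × 3 × 14.1) = 5.553 in.
M_n = C_f(d − h_f/2) + (T − C_f)(d − a_w/2) = 65.1 × (19.8 − 1.85) + 199.65 × (19.8 − 2.7765) = 1168.5 + 3398.7 = 4567.2 kip·in.
M_n = 4567.2/12 = 380.60 kip·ft.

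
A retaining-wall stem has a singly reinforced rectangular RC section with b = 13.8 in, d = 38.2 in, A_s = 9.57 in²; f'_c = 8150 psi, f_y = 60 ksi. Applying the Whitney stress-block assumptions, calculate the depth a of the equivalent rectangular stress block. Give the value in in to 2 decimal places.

T = A_s f_y = 9.57 × 60 = 574.2 kips.
a = T/(0.85 f'_c b) = 574.2/(0.85 × 8.15 × 13.8) = 6.01 in.

a ≈ 6.01 in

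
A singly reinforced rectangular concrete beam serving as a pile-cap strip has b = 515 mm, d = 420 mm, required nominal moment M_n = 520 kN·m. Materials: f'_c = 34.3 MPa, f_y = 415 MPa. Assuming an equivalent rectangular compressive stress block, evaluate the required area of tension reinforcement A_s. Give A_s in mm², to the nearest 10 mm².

A_s ≈ 3350 mm²

With M_n = 0.85 f'_c a b (d − a/2), solve the quadratic for a:
a = d − √(d² − 2M_n/(0.85 f'_c b)) = 420 − √(420² − 2 × 520×10⁶/(0.85 × 34.3 × 515)) = 92.68 mm.
A_s = 0.85 f'_c a b / f_y = 0.85 × 34.3 × 92.68 × 515 / 415 = 3353.2 mm².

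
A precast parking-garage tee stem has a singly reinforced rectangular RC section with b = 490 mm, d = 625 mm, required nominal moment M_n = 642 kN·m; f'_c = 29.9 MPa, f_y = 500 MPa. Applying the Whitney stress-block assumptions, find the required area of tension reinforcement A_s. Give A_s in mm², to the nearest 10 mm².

With M_n = 0.85 f'_c a b (d − a/2), solve the quadratic for a:
a = d − √(d² − 2M_n/(0.85 f'_c b)) = 625 − √(625² − 2 × 642×10⁶/(0.85 × 29.9 × 490)) = 88.79 mm.
A_s = 0.85 f'_c a b / f_y = 0.85 × 29.9 × 88.79 × 490 / 500 = 2211.5 mm².

A_s ≈ 2210 mm²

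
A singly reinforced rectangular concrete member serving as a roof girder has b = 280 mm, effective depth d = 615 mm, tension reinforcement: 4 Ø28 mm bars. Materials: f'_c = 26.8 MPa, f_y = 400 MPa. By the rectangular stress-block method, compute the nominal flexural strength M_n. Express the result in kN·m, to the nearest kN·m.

A_s = 4 × 616 = 2464 mm².
T = A_s f_y = 2464 × 400 = 985600 N = 985.6 kN.
From C = T: a = T/(0.85 f'_c b) = 985600/(0.85 × 26.8 × 280) = 154.52 mm.
M_n = T(d − a/2) = 985.6 kN × (615 − 77.26) mm = 530.00 kN·m.

M_n ≈ 530 kN·m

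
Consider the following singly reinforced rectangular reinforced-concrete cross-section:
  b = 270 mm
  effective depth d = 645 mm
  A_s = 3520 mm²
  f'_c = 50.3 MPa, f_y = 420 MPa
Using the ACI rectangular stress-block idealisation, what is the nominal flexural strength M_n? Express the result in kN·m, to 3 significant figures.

T = A_s f_y = 3520 × 420 = 1478400 N = 1478.4 kN.
From C = T: a = T/(0.85 f'_c b) = 1478400/(0.85 × 50.3 × 270) = 128.07 mm.
M_n = T(d − a/2) = 1478.4 kN × (645 − 64.035) mm = 858.90 kN·m.

M_n ≈ 859 kN·m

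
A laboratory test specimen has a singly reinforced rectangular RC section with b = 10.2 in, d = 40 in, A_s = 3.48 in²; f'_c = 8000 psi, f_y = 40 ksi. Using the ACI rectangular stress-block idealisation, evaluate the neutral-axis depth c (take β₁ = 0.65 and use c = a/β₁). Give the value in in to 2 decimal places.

c ≈ 3.09 in

T = A_s f_y = 3.48 × 40 = 139.2 kips.
a = T/(0.85 f'_c b) = 139.2/(0.85 × 8 × 10.2) = 2.0069 in.
With β₁ = 0.65, c = a/β₁ = 2.0069/0.65 = 3.09 in.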